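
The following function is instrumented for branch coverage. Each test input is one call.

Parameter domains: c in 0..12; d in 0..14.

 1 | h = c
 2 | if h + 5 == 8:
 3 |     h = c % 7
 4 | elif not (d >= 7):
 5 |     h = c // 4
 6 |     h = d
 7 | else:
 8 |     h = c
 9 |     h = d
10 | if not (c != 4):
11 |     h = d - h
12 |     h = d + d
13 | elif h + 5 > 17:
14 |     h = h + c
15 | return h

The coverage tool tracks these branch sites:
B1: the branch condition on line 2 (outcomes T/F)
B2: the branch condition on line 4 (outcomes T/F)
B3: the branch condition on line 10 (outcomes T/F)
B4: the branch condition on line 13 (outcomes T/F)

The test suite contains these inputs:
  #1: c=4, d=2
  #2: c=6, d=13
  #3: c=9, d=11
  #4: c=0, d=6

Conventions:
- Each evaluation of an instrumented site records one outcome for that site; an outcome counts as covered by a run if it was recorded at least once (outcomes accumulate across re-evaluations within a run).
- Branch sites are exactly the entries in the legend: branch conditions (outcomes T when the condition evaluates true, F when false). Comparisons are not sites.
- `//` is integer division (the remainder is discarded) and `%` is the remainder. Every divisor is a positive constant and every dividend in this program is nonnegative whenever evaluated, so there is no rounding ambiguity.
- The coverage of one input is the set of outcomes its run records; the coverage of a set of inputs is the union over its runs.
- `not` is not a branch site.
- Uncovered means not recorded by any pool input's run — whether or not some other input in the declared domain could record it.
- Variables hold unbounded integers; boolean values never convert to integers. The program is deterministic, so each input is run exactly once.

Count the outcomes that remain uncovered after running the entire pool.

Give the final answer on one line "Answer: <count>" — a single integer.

test 1 (c=4, d=2) hits B1=F, B2=T, B3=T
test 2 (c=6, d=13) hits B1=F, B2=F, B3=F, B4=T
test 3 (c=9, d=11) hits B1=F, B2=F, B3=F, B4=F
test 4 (c=0, d=6) hits B1=F, B2=T, B3=F, B4=F
union over the pool: B1=F, B2=T, B2=F, B3=T, B3=F, B4=T, B4=F
uncovered (1 of 8): B1=T

Answer: 1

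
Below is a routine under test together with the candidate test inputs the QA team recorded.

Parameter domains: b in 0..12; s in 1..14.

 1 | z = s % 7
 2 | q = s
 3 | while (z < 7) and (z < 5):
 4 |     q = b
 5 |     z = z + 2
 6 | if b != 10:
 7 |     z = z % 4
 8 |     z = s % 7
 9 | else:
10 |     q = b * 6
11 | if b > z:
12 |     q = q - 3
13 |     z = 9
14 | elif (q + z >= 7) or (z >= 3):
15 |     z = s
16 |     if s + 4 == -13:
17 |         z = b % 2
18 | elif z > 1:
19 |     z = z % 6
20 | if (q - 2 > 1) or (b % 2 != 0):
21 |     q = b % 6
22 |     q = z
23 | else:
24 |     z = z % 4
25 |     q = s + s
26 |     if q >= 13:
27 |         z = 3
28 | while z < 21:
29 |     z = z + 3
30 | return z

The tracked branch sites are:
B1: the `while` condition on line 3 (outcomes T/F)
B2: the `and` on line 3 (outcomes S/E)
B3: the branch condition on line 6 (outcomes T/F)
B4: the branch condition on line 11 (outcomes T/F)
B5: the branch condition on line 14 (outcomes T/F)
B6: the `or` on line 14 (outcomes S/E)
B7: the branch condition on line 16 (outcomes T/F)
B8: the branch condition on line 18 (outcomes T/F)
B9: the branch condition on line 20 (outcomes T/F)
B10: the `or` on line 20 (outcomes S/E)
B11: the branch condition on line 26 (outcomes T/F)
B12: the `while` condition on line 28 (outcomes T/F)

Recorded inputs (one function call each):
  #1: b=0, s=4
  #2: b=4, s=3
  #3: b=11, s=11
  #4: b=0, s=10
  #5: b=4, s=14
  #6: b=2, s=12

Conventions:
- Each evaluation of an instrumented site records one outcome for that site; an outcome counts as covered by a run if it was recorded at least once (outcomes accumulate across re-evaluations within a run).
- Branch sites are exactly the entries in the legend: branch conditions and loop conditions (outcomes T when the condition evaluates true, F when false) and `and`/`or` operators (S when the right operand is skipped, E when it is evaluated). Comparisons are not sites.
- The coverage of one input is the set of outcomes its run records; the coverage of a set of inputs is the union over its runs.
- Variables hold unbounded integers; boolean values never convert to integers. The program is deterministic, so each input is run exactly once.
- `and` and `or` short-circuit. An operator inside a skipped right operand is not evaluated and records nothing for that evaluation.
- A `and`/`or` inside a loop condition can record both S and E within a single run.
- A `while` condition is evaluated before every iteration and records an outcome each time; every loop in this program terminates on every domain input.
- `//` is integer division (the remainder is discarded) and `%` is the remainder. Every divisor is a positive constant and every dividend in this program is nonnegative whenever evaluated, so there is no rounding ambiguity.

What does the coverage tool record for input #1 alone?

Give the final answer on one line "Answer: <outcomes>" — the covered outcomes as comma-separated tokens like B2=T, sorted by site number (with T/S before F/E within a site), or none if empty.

Tracing the run of input #1 (b=0, s=4):
  B2->E, B1->T, B2->E, B1->F, B3->T, B4->F, B6->E, B5->T, B7->F, B10->E
  B9->F, B11->F, B12->T, B12->T, B12->T, B12->T, B12->T, B12->T, B12->T, B12->F
as a set, this run covers: B1=T, B1=F, B2=E, B3=T, B4=F, B5=T, B6=E, B7=F, B9=F, B10=E, B11=F, B12=T, B12=F

Answer: B1=T, B1=F, B2=E, B3=T, B4=F, B5=T, B6=E, B7=F, B9=F, B10=E, B11=F, B12=T, B12=F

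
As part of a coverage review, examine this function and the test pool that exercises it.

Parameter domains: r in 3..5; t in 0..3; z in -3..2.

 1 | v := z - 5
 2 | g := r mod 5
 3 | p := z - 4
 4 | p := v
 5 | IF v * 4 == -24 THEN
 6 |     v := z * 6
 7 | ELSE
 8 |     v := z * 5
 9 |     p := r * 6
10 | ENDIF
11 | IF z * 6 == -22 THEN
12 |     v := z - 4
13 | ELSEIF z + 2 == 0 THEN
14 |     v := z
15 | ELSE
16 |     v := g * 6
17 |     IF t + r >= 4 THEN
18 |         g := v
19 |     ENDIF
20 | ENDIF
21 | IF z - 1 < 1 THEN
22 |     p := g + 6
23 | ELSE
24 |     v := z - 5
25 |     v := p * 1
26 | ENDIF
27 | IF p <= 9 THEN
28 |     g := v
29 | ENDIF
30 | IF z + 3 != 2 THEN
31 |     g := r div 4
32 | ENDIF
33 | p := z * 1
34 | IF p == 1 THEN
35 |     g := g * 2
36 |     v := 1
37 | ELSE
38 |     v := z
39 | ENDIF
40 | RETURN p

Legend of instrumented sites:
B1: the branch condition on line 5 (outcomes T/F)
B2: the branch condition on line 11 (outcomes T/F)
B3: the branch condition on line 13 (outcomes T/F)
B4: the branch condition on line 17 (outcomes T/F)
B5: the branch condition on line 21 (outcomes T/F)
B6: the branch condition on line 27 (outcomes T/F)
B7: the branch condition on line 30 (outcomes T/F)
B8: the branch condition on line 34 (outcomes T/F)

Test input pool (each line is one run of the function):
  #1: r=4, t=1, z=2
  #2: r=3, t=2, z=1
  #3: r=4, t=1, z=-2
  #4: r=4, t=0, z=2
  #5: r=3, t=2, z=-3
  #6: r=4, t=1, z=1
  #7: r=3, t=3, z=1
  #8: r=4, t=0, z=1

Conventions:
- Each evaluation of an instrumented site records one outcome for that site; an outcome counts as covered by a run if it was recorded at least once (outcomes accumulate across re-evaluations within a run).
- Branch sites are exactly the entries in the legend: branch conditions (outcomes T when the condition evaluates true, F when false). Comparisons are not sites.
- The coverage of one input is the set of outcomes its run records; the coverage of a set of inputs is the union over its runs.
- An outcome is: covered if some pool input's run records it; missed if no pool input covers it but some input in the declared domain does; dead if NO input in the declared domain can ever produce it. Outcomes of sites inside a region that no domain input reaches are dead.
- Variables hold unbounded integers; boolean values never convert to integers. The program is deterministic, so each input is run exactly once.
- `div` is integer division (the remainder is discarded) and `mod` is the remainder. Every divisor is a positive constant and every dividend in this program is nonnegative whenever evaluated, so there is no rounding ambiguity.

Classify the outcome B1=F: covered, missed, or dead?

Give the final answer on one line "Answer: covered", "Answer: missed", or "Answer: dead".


B1=F is recorded by pool input(s) 1, 2, 3, 4, 5, 6, 7, 8 -> covered
Answer: covered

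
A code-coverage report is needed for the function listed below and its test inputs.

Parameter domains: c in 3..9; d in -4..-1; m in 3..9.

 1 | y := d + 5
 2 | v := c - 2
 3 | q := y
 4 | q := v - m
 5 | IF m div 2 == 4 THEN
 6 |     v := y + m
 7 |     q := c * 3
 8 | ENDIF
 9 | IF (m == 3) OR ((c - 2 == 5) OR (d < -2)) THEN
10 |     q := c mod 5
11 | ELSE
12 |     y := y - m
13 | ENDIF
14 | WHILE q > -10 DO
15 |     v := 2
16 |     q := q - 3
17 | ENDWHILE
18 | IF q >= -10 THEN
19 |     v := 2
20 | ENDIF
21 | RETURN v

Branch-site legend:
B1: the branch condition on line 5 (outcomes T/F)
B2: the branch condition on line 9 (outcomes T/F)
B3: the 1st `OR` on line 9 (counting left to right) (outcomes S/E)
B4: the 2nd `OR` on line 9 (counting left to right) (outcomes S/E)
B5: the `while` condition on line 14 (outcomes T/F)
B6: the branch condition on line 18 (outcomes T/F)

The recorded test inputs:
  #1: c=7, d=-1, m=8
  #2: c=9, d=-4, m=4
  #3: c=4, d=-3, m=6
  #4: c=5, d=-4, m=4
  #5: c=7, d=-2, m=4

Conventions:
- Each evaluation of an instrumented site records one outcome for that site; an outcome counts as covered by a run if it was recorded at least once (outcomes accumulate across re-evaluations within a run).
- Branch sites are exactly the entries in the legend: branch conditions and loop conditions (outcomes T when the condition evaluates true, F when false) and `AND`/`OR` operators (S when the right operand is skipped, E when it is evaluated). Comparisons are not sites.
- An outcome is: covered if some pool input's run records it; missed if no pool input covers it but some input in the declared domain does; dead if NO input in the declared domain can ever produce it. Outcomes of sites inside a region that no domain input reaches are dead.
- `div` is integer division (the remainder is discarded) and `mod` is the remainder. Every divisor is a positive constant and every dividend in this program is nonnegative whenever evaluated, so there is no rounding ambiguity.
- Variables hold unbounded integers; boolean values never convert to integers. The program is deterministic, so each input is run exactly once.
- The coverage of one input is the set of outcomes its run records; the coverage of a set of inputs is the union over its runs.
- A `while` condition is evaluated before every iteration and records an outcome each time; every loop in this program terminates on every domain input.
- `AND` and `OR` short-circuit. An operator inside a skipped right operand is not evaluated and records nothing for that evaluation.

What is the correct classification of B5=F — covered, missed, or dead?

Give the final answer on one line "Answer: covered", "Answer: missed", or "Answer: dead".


B5=F is recorded by pool input(s) 1, 2, 3, 4, 5 -> covered
Answer: covered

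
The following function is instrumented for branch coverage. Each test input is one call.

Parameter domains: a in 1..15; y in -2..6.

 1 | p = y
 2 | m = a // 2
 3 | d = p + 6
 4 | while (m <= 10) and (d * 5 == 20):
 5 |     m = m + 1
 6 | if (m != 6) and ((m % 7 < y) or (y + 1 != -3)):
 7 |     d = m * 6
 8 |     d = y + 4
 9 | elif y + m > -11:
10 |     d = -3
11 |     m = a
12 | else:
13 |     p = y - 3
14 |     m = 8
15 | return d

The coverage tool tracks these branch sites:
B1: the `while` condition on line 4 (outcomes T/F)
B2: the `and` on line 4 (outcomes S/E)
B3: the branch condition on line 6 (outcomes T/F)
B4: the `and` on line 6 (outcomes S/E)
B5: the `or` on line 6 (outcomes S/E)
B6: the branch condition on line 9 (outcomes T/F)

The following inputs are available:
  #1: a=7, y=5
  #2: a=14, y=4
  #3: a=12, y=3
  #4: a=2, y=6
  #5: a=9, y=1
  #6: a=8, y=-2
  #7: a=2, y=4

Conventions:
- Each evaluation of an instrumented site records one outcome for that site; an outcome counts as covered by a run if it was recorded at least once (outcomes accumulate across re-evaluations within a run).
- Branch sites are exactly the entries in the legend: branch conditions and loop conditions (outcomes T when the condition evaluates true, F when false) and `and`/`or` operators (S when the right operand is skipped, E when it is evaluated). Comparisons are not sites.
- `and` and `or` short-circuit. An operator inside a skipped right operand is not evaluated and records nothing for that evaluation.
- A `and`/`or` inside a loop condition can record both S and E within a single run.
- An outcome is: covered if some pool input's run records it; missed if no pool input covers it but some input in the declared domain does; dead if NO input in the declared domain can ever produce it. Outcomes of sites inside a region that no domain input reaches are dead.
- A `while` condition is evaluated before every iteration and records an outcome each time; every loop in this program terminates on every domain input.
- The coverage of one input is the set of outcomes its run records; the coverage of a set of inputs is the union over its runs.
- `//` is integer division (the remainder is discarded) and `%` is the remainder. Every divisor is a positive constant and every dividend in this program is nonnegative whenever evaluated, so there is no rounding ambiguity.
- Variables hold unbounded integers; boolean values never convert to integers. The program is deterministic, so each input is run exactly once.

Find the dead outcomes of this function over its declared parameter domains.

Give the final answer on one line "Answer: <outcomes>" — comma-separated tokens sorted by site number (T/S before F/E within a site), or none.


sweeping the full domain (135 inputs) for each outcome:
  B6=F: unreachable across the whole domain -> dead
  reachable outcomes have witnesses, e.g. B1=T (e.g. a=1, y=-2), B1=F (e.g. a=1, y=-2), B2=S (e.g. a=1, y=-2), B2=E (e.g. a=1, y=-2)
Answer: B6=F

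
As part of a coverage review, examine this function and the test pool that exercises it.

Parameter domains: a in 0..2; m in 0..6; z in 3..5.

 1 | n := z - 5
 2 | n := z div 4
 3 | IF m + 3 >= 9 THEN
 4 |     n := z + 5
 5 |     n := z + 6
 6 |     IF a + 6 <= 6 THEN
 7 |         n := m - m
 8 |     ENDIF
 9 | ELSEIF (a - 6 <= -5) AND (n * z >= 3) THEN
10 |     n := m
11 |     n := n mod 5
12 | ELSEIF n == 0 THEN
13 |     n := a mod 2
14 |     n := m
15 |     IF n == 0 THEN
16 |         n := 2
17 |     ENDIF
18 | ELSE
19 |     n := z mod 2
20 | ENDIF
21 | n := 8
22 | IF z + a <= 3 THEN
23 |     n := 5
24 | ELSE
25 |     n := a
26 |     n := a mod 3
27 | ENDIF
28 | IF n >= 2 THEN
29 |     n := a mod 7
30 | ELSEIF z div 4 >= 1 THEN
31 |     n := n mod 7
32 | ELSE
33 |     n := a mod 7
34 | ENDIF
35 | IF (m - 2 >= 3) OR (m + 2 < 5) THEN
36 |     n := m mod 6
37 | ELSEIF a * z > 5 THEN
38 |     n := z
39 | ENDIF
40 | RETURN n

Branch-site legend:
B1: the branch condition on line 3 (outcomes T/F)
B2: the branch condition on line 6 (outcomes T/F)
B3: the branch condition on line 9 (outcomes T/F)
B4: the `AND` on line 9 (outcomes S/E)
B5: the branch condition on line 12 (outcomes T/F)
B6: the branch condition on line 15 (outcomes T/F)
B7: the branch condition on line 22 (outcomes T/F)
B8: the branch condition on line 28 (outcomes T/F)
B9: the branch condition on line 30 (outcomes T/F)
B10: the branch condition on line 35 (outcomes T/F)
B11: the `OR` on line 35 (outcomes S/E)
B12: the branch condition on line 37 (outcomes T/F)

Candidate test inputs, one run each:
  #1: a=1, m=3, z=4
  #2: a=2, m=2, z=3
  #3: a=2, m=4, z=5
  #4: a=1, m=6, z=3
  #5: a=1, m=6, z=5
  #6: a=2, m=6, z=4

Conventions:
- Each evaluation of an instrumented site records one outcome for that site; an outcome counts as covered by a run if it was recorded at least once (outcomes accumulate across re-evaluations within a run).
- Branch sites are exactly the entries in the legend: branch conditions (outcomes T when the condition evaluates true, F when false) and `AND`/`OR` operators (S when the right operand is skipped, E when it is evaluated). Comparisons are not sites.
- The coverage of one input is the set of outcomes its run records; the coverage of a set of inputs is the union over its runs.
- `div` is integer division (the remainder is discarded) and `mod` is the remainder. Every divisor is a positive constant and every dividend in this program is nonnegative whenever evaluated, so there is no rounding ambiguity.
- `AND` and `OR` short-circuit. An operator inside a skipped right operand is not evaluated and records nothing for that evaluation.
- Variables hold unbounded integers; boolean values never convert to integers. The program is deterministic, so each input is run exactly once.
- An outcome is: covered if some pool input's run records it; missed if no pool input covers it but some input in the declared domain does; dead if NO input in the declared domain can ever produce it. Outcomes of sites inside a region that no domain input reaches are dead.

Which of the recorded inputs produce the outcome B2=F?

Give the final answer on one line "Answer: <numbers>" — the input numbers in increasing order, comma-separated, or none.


input #1 (a=1, m=3, z=4): does not produce B2=F
input #2 (a=2, m=2, z=3): does not produce B2=F
input #3 (a=2, m=4, z=5): does not produce B2=F
input #4 (a=1, m=6, z=3): produces B2=F
input #5 (a=1, m=6, z=5): produces B2=F
input #6 (a=2, m=6, z=4): produces B2=F
Answer: 4, 5, 6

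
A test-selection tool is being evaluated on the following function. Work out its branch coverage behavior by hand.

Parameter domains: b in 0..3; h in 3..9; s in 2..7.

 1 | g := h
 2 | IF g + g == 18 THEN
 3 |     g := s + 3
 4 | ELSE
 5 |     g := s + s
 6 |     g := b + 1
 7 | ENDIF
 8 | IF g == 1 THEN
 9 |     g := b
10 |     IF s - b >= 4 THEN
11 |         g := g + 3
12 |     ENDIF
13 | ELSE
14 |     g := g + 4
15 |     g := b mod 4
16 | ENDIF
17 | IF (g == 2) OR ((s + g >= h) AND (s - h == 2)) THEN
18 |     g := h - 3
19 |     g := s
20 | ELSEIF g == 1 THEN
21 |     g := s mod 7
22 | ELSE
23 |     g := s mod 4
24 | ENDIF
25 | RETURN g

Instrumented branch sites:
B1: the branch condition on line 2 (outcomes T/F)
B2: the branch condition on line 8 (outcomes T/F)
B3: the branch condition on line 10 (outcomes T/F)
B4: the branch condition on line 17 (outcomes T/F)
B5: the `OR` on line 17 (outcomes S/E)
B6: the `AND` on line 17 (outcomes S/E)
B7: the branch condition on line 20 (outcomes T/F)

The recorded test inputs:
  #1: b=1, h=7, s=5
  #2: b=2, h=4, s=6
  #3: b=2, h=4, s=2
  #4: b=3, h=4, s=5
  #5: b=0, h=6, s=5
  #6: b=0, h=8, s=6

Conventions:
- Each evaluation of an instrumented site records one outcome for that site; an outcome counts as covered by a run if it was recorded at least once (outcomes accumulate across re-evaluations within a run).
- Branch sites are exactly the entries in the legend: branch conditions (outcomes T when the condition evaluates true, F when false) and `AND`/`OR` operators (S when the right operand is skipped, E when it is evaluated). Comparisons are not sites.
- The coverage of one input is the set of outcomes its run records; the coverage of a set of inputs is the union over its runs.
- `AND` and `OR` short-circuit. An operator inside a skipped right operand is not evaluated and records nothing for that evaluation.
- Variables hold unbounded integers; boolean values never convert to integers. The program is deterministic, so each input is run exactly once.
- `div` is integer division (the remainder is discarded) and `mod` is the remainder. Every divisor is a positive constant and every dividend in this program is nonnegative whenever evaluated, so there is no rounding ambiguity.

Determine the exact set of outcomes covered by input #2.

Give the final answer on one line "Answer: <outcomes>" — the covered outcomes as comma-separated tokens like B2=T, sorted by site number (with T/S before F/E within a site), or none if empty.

Tracing the run of input #2 (b=2, h=4, s=6):
  B1->F, B2->F, B5->S, B4->T
collecting distinct outcomes: B1=F, B2=F, B4=T, B5=S

Answer: B1=F, B2=F, B4=T, B5=S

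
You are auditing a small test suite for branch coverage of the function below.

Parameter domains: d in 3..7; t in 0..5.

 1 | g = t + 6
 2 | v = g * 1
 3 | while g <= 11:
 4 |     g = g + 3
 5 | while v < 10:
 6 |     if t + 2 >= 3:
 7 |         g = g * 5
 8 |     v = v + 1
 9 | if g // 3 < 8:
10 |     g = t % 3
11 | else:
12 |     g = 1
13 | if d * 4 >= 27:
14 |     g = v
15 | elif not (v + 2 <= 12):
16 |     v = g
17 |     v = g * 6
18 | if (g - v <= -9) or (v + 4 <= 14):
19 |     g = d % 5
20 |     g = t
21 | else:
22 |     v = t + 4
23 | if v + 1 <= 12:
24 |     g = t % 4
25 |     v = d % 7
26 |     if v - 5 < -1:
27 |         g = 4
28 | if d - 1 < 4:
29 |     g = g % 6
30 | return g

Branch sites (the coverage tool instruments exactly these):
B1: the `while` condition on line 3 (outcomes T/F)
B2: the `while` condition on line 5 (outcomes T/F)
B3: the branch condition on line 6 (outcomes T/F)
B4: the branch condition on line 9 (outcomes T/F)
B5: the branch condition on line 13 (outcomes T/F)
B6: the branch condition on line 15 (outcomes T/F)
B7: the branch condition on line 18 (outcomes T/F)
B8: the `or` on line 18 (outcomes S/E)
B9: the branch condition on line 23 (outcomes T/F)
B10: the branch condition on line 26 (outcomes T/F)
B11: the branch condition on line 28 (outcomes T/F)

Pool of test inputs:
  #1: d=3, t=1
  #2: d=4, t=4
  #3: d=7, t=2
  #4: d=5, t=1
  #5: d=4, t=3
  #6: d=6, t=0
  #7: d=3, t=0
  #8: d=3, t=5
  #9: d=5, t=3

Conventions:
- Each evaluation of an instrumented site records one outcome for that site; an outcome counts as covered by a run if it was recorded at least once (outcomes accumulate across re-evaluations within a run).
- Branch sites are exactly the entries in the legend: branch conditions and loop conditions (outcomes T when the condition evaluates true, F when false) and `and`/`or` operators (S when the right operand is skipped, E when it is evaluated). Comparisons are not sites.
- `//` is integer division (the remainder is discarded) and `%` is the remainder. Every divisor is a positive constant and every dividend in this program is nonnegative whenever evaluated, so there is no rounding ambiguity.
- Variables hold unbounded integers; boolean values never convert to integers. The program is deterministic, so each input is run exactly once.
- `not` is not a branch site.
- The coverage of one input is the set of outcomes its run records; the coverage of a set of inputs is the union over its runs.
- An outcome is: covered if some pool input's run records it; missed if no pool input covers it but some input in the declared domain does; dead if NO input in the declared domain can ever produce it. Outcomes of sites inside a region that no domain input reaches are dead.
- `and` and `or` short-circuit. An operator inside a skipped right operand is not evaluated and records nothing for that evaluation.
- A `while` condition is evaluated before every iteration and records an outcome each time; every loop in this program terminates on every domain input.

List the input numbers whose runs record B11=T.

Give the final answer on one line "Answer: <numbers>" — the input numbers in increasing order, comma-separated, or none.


input #1 (d=3, t=1): records B11=T
input #2 (d=4, t=4): records B11=T
input #3 (d=7, t=2): does not record B11=T
input #4 (d=5, t=1): does not record B11=T
input #5 (d=4, t=3): records B11=T
input #6 (d=6, t=0): does not record B11=T
input #7 (d=3, t=0): records B11=T
input #8 (d=3, t=5): records B11=T
input #9 (d=5, t=3): does not record B11=T
Answer: 1, 2, 5, 7, 8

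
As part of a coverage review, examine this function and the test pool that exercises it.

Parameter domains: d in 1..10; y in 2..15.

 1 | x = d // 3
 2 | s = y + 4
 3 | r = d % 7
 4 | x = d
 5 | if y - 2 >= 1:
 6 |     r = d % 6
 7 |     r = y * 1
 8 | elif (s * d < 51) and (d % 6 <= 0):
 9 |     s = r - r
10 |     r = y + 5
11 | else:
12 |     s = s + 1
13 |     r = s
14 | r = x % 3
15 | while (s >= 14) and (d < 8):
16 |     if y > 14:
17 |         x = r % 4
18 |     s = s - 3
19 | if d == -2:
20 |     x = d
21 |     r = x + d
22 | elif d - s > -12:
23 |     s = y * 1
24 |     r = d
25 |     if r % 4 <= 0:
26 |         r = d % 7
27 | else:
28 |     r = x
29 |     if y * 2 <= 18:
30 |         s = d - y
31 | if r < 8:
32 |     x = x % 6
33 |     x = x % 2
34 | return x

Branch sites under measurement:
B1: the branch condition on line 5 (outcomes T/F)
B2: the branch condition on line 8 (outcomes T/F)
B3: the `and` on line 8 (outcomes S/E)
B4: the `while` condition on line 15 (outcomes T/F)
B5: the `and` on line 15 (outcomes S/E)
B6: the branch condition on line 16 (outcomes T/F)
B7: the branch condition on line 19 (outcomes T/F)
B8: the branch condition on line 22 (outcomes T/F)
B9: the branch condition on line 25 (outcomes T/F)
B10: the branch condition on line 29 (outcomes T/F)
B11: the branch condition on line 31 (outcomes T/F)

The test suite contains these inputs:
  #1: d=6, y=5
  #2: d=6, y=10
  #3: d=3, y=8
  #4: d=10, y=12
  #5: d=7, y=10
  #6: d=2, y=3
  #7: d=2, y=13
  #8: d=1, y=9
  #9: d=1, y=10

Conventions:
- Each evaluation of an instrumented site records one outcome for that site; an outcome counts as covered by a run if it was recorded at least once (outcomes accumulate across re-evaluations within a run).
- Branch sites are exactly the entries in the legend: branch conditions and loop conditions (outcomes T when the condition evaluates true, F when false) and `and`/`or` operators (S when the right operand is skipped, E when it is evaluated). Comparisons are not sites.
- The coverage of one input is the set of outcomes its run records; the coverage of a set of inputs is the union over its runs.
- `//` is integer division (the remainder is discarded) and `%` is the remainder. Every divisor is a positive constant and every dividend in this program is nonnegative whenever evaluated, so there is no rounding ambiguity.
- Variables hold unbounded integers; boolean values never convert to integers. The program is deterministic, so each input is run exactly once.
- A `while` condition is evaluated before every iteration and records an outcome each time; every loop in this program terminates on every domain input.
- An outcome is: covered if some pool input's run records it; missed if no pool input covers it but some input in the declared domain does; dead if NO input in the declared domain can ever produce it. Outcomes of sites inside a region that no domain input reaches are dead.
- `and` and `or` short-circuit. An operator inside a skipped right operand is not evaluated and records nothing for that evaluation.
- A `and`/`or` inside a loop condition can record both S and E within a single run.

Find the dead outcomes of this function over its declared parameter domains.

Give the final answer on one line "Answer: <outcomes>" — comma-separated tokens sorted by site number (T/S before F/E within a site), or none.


running all 140 domain inputs and tallying outcomes:
  B7=T: unreachable across the whole domain -> dead
  reachable outcomes have witnesses, e.g. B1=T (e.g. d=1, y=3), B1=F (e.g. d=1, y=2), B2=T (e.g. d=6, y=2), B2=F (e.g. d=1, y=2)
Answer: B7=T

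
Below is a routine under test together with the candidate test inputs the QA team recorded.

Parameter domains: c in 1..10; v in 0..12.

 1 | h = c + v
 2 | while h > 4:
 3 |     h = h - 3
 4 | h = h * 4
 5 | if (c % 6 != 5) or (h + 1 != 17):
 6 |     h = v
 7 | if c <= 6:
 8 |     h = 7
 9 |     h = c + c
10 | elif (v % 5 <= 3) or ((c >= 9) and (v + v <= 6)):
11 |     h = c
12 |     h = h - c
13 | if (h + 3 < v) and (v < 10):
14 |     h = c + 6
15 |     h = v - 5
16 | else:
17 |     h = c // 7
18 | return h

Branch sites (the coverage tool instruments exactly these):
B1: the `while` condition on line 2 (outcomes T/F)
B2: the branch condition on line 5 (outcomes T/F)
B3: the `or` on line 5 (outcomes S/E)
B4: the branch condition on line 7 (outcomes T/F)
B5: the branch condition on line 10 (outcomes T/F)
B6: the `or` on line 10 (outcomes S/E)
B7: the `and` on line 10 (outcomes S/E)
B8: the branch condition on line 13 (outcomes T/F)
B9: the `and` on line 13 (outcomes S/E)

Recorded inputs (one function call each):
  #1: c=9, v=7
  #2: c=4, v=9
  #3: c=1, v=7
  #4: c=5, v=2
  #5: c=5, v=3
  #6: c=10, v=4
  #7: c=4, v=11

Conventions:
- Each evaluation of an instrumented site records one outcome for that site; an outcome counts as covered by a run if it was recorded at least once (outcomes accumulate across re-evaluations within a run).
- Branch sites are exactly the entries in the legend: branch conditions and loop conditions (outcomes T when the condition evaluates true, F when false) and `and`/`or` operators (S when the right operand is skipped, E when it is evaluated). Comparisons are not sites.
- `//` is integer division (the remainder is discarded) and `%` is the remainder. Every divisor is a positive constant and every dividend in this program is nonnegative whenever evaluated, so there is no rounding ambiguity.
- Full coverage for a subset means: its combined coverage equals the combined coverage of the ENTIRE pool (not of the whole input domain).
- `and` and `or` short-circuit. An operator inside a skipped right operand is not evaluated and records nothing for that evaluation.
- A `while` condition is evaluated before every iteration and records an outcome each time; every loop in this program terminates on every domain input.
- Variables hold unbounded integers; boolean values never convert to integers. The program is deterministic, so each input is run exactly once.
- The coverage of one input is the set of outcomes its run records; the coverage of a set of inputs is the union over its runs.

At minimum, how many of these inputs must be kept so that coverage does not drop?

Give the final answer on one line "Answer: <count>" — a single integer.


input #1, c=9, v=7: events B1->T, B1->T, B1->T, B1->T, B1->F, B3->S, B2->T, B4->F, B6->S, B5->T, B9->E, B8->T; outcomes B1=T, B1=F, B2=T, B3=S, B4=F, B5=T, B6=S, B8=T, B9=E
input #2, c=4, v=9: events B1->T, B1->T, B1->T, B1->F, B3->S, B2->T, B4->T, B9->S, B8->F; outcomes B1=T, B1=F, B2=T, B3=S, B4=T, B8=F, B9=S
input #3, c=1, v=7: events B1->T, B1->T, B1->F, B3->S, B2->T, B4->T, B9->E, B8->T; outcomes B1=T, B1=F, B2=T, B3=S, B4=T, B8=T, B9=E
input #4, c=5, v=2: events B1->T, B1->F, B3->E, B2->F, B4->T, B9->S, B8->F; outcomes B1=T, B1=F, B2=F, B3=E, B4=T, B8=F, B9=S
input #5, c=5, v=3: events B1->T, B1->T, B1->F, B3->E, B2->T, B4->T, B9->S, B8->F; outcomes B1=T, B1=F, B2=T, B3=E, B4=T, B8=F, B9=S
input #6, c=10, v=4: events B1->T, B1->T, B1->T, B1->T, B1->F, B3->S, B2->T, B4->F, B6->E, B7->E, B5->F, B9->S, B8->F; outcomes B1=T, B1=F, B2=T, B3=S, B4=F, B5=F, B6=E, B7=E, B8=F, B9=S
input #7, c=4, v=11: events B1->T, B1->T, B1->T, B1->T, B1->F, B3->S, B2->T, B4->T, B9->S, B8->F; outcomes B1=T, B1=F, B2=T, B3=S, B4=T, B8=F, B9=S
together the pool reaches 17 outcomes: B1=T, B1=F, B2=T, B2=F, B3=S, B3=E, B4=T, B4=F, B5=T, B5=F, B6=S, B6=E, B7=E, B8=T, B8=F, B9=S, B9=E
no size-1 subset reaches all 17 outcomes (best union: 10/17)
no size-2 subset reaches all 17 outcomes (best union: 14/17)
inputs {1, 4, 6} (size 3) cover everything; no size-3 subset with a lexicographically smaller index list covers all 17
Answer: 3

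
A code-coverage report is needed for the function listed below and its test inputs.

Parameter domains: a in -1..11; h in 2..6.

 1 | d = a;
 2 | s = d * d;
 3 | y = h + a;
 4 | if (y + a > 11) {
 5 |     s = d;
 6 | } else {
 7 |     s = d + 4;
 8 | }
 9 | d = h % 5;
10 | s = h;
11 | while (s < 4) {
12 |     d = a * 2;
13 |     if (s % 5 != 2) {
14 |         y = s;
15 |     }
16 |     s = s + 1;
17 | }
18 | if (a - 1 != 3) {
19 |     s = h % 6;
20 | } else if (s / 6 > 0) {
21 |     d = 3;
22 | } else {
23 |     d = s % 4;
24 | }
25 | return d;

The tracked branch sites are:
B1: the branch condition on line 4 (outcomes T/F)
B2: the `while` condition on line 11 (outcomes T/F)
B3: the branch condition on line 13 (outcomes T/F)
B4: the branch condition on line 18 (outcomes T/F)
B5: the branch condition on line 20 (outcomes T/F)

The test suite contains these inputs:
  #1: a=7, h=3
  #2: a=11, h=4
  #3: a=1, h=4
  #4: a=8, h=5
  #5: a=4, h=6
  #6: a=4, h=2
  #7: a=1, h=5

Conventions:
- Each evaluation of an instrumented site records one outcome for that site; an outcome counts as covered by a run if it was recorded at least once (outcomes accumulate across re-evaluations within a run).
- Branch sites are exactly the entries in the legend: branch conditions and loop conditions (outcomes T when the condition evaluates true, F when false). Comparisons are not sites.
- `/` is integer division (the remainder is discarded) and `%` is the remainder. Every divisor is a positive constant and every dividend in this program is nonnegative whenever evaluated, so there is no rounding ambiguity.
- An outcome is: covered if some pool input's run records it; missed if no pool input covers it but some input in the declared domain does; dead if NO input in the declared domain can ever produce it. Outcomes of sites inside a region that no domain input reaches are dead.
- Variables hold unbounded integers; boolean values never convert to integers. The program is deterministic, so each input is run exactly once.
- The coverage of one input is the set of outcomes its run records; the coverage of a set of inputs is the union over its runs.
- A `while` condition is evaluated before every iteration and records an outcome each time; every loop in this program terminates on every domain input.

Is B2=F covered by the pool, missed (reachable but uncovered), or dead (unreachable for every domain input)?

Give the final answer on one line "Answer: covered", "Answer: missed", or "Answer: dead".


B2=F is recorded by pool input(s) 1, 2, 3, 4, 5, 6, 7 -> covered
Answer: covered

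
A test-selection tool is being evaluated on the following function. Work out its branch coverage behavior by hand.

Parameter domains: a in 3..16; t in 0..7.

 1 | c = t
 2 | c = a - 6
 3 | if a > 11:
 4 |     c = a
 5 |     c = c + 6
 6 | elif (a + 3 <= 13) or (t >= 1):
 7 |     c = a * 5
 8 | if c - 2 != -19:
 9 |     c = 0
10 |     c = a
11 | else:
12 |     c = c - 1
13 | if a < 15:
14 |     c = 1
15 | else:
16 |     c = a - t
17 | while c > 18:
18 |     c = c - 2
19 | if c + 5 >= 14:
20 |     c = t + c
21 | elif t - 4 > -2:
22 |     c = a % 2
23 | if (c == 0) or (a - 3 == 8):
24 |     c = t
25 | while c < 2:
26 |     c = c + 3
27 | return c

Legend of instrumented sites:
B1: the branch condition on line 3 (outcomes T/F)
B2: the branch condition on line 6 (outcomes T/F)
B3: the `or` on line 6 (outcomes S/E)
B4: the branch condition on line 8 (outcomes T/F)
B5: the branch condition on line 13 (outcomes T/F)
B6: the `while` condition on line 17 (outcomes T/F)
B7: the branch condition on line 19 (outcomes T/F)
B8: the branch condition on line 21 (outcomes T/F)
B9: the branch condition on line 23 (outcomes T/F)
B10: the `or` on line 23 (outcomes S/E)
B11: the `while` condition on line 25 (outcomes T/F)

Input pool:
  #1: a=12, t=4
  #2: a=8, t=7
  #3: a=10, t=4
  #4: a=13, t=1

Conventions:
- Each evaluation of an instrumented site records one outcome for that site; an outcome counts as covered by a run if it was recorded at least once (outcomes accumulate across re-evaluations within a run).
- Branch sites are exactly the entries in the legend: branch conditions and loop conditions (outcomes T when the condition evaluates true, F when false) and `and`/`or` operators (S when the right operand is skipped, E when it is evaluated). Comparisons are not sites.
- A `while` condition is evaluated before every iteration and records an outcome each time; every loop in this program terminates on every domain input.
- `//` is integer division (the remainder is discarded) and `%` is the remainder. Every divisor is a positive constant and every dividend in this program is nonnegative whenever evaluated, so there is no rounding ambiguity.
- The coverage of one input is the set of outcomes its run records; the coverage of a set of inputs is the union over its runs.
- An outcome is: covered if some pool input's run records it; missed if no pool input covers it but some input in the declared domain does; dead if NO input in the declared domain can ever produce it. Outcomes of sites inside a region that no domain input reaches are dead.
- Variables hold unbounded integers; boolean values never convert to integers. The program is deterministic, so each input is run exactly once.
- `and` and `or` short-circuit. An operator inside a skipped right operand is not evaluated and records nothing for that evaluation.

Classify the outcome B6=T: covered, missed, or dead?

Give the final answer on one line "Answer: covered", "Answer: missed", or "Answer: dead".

no pool input records B6=T
checking all 112 inputs in the declared domain: B6=T is never recorded -> dead

Answer: dead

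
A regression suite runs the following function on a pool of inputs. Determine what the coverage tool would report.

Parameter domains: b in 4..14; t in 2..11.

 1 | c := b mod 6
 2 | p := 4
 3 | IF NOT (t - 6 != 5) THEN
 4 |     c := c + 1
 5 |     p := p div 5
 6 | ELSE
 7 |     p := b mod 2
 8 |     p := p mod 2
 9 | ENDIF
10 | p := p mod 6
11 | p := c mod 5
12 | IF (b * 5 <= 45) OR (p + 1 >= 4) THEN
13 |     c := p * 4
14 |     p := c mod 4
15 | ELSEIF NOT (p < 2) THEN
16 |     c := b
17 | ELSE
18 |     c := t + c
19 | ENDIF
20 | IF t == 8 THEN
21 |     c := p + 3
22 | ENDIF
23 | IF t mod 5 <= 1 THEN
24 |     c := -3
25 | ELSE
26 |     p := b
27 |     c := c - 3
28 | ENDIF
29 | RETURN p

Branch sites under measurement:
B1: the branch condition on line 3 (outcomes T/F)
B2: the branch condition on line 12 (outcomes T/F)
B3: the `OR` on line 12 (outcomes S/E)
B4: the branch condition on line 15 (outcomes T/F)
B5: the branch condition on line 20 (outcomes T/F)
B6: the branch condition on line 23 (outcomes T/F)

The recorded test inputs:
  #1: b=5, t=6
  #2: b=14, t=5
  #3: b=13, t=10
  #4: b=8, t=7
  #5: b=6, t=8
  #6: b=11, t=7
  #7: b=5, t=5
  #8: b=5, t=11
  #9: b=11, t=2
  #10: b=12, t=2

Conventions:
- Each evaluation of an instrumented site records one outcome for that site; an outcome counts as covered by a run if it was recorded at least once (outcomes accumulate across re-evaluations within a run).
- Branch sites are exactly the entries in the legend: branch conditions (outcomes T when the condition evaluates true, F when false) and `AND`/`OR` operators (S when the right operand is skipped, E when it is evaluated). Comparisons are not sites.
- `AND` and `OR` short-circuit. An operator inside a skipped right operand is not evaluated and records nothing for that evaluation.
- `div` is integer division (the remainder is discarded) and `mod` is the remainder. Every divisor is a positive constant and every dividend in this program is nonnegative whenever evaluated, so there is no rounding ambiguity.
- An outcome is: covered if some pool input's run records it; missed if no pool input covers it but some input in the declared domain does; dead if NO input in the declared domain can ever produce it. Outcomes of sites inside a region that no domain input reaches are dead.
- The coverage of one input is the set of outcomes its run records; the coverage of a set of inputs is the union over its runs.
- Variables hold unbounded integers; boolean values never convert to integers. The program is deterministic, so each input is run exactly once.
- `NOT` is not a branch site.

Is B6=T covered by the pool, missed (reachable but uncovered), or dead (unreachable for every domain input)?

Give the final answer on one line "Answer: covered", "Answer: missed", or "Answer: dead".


B6=T is recorded by pool input(s) 1, 2, 3, 7, 8 -> covered
Answer: covered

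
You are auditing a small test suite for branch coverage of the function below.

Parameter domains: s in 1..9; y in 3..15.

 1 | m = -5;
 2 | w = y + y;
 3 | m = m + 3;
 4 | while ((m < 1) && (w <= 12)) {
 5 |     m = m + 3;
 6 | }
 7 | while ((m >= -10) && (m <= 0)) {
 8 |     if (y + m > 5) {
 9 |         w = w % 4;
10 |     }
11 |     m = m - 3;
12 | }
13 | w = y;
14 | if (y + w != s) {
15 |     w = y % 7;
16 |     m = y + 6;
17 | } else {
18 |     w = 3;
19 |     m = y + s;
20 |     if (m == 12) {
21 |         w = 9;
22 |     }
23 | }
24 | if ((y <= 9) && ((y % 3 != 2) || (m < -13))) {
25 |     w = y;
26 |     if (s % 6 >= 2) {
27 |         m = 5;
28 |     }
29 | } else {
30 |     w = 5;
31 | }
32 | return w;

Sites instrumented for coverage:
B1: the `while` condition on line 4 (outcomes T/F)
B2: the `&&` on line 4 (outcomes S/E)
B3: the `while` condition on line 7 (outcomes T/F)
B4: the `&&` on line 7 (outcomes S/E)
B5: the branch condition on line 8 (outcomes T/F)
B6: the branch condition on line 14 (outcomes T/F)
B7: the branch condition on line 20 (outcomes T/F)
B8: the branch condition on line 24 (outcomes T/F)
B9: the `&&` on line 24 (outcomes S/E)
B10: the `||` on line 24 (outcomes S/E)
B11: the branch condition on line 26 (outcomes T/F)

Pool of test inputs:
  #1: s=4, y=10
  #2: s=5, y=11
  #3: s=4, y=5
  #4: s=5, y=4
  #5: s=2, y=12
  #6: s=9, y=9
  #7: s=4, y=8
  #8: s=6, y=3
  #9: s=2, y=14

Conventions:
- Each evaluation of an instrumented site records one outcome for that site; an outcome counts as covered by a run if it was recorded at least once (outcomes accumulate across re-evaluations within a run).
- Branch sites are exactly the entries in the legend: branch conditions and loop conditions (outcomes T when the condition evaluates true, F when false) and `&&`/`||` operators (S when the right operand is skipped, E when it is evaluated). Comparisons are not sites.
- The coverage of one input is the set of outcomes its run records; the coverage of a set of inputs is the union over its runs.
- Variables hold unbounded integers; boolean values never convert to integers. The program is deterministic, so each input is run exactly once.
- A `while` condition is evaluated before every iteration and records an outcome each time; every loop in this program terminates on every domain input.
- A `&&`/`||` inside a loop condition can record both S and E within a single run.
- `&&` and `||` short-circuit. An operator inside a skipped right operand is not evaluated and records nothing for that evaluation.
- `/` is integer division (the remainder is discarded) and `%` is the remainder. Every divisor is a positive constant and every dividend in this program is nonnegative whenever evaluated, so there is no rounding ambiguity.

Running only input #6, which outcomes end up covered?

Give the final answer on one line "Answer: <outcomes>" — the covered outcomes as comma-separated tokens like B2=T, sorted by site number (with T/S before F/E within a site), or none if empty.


Running input #6 (s=9, y=9), event by event:
  B2->E, B1->F, B4->E, B3->T, B5->T, B4->E, B3->T, B5->F, B4->E, B3->T
  B5->F, B4->S, B3->F, B6->T, B9->E, B10->S, B8->T, B11->T
distinct outcomes covered: B1=F, B2=E, B3=T, B3=F, B4=S, B4=E, B5=T, B5=F, B6=T, B8=T, B9=E, B10=S, B11=T
Answer: B1=F, B2=E, B3=T, B3=F, B4=S, B4=E, B5=T, B5=F, B6=T, B8=T, B9=E, B10=S, B11=T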